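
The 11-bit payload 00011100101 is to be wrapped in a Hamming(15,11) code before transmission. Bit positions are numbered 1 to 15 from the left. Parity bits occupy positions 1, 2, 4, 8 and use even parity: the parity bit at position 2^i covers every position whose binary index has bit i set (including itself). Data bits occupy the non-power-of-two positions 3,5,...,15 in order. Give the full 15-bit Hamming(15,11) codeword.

Place data bits at non-power-of-two positions: b3=0, b5=0, b6=0, b7=1, b9=1, b10=1, b11=0, b12=0, b13=1, b14=0, b15=1.
p1 = XOR of data positions {3,5,7,9,11,13,15} = 0⊕0⊕1⊕1⊕0⊕1⊕1 = 0
p2 = XOR of data positions {3,6,7,10,11,14,15} = 0⊕0⊕1⊕1⊕0⊕0⊕1 = 1
p4 = XOR of data positions {5,6,7,12,13,14,15} = 0⊕0⊕1⊕0⊕1⊕0⊕1 = 1
p8 = XOR of data positions {9,10,11,12,13,14,15} = 1⊕1⊕0⊕0⊕1⊕0⊕1 = 0
Codeword b1..b15 = 010100101100101

010100101100101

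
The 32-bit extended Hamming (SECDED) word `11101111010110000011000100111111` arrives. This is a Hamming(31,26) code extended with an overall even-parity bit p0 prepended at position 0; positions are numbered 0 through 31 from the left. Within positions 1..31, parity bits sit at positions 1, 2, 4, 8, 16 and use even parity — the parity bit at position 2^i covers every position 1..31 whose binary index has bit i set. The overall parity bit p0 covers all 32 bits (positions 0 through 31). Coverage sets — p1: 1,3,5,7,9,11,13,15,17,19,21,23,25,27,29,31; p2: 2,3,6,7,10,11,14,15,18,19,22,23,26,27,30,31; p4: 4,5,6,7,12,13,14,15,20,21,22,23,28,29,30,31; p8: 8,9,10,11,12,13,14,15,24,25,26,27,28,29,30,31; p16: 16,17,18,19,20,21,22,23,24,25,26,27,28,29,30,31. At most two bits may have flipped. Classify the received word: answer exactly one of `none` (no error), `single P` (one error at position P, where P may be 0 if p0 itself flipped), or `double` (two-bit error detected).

s1: b1⊕b3⊕b5⊕b7⊕b9⊕b11⊕b13⊕b15⊕b17⊕b19⊕b21⊕b23⊕b25⊕b27⊕b29⊕b31 = 1⊕0⊕1⊕1⊕1⊕1⊕0⊕0⊕0⊕1⊕0⊕1⊕0⊕1⊕1⊕1 = 0
s2: b2⊕b3⊕b6⊕b7⊕b10⊕b11⊕b14⊕b15⊕b18⊕b19⊕b22⊕b23⊕b26⊕b27⊕b30⊕b31 = 1⊕0⊕1⊕1⊕0⊕1⊕0⊕0⊕1⊕1⊕0⊕1⊕1⊕1⊕1⊕1 = 1
s4: b4⊕b5⊕b6⊕b7⊕b12⊕b13⊕b14⊕b15⊕b20⊕b21⊕b22⊕b23⊕b28⊕b29⊕b30⊕b31 = 1⊕1⊕1⊕1⊕1⊕0⊕0⊕0⊕0⊕0⊕0⊕1⊕1⊕1⊕1⊕1 = 0
s8: b8⊕b9⊕b10⊕b11⊕b12⊕b13⊕b14⊕b15⊕b24⊕b25⊕b26⊕b27⊕b28⊕b29⊕b30⊕b31 = 0⊕1⊕0⊕1⊕1⊕0⊕0⊕0⊕0⊕0⊕1⊕1⊕1⊕1⊕1⊕1 = 1
s16: b16⊕b17⊕b18⊕b19⊕b20⊕b21⊕b22⊕b23⊕b24⊕b25⊕b26⊕b27⊕b28⊕b29⊕b30⊕b31 = 0⊕0⊕1⊕1⊕0⊕0⊕0⊕1⊕0⊕0⊕1⊕1⊕1⊕1⊕1⊕1 = 1
Syndrome (s16...s1) = 11010 → position 26.
Overall parity (XOR of all 32 bits, including p0): 1⊕1⊕1⊕0⊕1⊕1⊕1⊕1⊕0⊕1⊕0⊕1⊕1⊕0⊕0⊕0⊕0⊕0⊕1⊕1⊕0⊕0⊕0⊕1⊕0⊕0⊕1⊕1⊕1⊕1⊕1⊕1 = 1
Overall=1, syndrome position=26 → single-bit error at position 26.

single 26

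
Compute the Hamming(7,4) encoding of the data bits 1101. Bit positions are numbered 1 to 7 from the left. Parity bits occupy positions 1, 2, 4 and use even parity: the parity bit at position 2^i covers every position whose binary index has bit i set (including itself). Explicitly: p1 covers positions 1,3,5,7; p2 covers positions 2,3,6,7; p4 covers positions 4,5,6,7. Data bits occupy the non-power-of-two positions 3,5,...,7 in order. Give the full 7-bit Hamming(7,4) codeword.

1010101

Place data bits at non-power-of-two positions: b3=1, b5=1, b6=0, b7=1.
p1 = XOR of data positions {3,5,7} = 1⊕1⊕1 = 1
p2 = XOR of data positions {3,6,7} = 1⊕0⊕1 = 0
p4 = XOR of data positions {5,6,7} = 1⊕0⊕1 = 0
Codeword b1..b7 = 1010101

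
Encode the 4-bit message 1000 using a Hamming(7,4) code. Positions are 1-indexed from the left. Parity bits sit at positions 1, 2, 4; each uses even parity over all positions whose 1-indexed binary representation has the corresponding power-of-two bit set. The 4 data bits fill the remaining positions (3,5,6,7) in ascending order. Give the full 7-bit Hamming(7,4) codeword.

1110000

Place data bits at non-power-of-two positions: b3=1, b5=0, b6=0, b7=0.
p1 = XOR of data positions {3,5,7} = 1⊕0⊕0 = 1
p2 = XOR of data positions {3,6,7} = 1⊕0⊕0 = 1
p4 = XOR of data positions {5,6,7} = 0⊕0⊕0 = 0
Codeword b1..b7 = 1110000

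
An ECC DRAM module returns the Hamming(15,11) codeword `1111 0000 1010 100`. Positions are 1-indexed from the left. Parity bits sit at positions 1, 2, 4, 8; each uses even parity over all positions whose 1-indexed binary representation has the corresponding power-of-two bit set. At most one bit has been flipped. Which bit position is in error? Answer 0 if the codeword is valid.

s1: b1⊕b3⊕b5⊕b7⊕b9⊕b11⊕b13⊕b15 = 1⊕1⊕0⊕0⊕1⊕1⊕1⊕0 = 1
s2: b2⊕b3⊕b6⊕b7⊕b10⊕b11⊕b14⊕b15 = 1⊕1⊕0⊕0⊕0⊕1⊕0⊕0 = 1
s4: b4⊕b5⊕b6⊕b7⊕b12⊕b13⊕b14⊕b15 = 1⊕0⊕0⊕0⊕0⊕1⊕0⊕0 = 0
s8: b8⊕b9⊕b10⊕b11⊕b12⊕b13⊕b14⊕b15 = 0⊕1⊕0⊕1⊕0⊕1⊕0⊕0 = 1
Syndrome (s8...s1) = 1011 → position 11.

11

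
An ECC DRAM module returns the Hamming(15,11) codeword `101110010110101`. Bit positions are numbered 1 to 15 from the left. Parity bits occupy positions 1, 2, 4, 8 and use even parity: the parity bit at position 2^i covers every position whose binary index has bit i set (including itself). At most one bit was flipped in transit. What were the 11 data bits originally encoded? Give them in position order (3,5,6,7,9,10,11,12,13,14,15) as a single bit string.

11000110101

s1: b1⊕b3⊕b5⊕b7⊕b9⊕b11⊕b13⊕b15 = 1⊕1⊕1⊕0⊕0⊕1⊕1⊕1 = 0
s2: b2⊕b3⊕b6⊕b7⊕b10⊕b11⊕b14⊕b15 = 0⊕1⊕0⊕0⊕1⊕1⊕0⊕1 = 0
s4: b4⊕b5⊕b6⊕b7⊕b12⊕b13⊕b14⊕b15 = 1⊕1⊕0⊕0⊕0⊕1⊕0⊕1 = 0
s8: b8⊕b9⊕b10⊕b11⊕b12⊕b13⊕b14⊕b15 = 1⊕0⊕1⊕1⊕0⊕1⊕0⊕1 = 1
Syndrome (s8...s1) = 1000 → position 8.
Flip bit 8: corrected codeword = 101110000110101
Data bits at positions 3,5,6,7,9,10,11,12,13,14,15: 11000110101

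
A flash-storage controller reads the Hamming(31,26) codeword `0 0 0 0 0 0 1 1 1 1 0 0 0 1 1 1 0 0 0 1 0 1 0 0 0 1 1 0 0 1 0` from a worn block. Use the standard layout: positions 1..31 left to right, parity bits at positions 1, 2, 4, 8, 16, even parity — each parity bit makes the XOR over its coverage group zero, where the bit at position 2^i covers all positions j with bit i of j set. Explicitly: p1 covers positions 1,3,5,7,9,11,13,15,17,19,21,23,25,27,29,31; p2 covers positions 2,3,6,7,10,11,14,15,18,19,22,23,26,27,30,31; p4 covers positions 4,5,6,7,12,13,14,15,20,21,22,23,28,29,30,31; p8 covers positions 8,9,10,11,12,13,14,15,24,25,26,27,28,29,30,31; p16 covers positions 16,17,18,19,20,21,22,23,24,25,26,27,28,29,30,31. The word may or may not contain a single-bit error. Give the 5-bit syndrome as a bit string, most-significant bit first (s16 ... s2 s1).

s1: b1⊕b3⊕b5⊕b7⊕b9⊕b11⊕b13⊕b15⊕b17⊕b19⊕b21⊕b23⊕b25⊕b27⊕b29⊕b31 = 0⊕0⊕0⊕1⊕1⊕0⊕0⊕1⊕0⊕0⊕0⊕0⊕0⊕1⊕0⊕0 = 0
s2: b2⊕b3⊕b6⊕b7⊕b10⊕b11⊕b14⊕b15⊕b18⊕b19⊕b22⊕b23⊕b26⊕b27⊕b30⊕b31 = 0⊕0⊕0⊕1⊕1⊕0⊕1⊕1⊕0⊕0⊕1⊕0⊕1⊕1⊕1⊕0 = 0
s4: b4⊕b5⊕b6⊕b7⊕b12⊕b13⊕b14⊕b15⊕b20⊕b21⊕b22⊕b23⊕b28⊕b29⊕b30⊕b31 = 0⊕0⊕0⊕1⊕0⊕0⊕1⊕1⊕1⊕0⊕1⊕0⊕0⊕0⊕1⊕0 = 0
s8: b8⊕b9⊕b10⊕b11⊕b12⊕b13⊕b14⊕b15⊕b24⊕b25⊕b26⊕b27⊕b28⊕b29⊕b30⊕b31 = 1⊕1⊕1⊕0⊕0⊕0⊕1⊕1⊕0⊕0⊕1⊕1⊕0⊕0⊕1⊕0 = 0
s16: b16⊕b17⊕b18⊕b19⊕b20⊕b21⊕b22⊕b23⊕b24⊕b25⊕b26⊕b27⊕b28⊕b29⊕b30⊕b31 = 1⊕0⊕0⊕0⊕1⊕0⊕1⊕0⊕0⊕0⊕1⊕1⊕0⊕0⊕1⊕0 = 0
Syndrome (s16...s1) = 00000 → position 0 (no error).

00000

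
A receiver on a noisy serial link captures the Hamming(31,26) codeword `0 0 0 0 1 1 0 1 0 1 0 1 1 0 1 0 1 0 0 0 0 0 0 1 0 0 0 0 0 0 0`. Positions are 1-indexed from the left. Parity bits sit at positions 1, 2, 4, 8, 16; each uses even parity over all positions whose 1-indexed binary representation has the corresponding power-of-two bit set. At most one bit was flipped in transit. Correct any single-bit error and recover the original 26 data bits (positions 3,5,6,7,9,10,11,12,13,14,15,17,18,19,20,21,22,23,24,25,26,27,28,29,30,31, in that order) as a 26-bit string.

01000101101100000010000000

s1: b1⊕b3⊕b5⊕b7⊕b9⊕b11⊕b13⊕b15⊕b17⊕b19⊕b21⊕b23⊕b25⊕b27⊕b29⊕b31 = 0⊕0⊕1⊕0⊕0⊕0⊕1⊕1⊕1⊕0⊕0⊕0⊕0⊕0⊕0⊕0 = 0
s2: b2⊕b3⊕b6⊕b7⊕b10⊕b11⊕b14⊕b15⊕b18⊕b19⊕b22⊕b23⊕b26⊕b27⊕b30⊕b31 = 0⊕0⊕1⊕0⊕1⊕0⊕0⊕1⊕0⊕0⊕0⊕0⊕0⊕0⊕0⊕0 = 1
s4: b4⊕b5⊕b6⊕b7⊕b12⊕b13⊕b14⊕b15⊕b20⊕b21⊕b22⊕b23⊕b28⊕b29⊕b30⊕b31 = 0⊕1⊕1⊕0⊕1⊕1⊕0⊕1⊕0⊕0⊕0⊕0⊕0⊕0⊕0⊕0 = 1
s8: b8⊕b9⊕b10⊕b11⊕b12⊕b13⊕b14⊕b15⊕b24⊕b25⊕b26⊕b27⊕b28⊕b29⊕b30⊕b31 = 1⊕0⊕1⊕0⊕1⊕1⊕0⊕1⊕1⊕0⊕0⊕0⊕0⊕0⊕0⊕0 = 0
s16: b16⊕b17⊕b18⊕b19⊕b20⊕b21⊕b22⊕b23⊕b24⊕b25⊕b26⊕b27⊕b28⊕b29⊕b30⊕b31 = 0⊕1⊕0⊕0⊕0⊕0⊕0⊕0⊕1⊕0⊕0⊕0⊕0⊕0⊕0⊕0 = 0
Syndrome (s16...s1) = 00110 → position 6.
Flip bit 6: corrected codeword = 0000100101011010100000010000000
Data bits at positions 3,5,6,7,9,10,11,12,13,14,15,17,18,19,20,21,22,23,24,25,26,27,28,29,30,31: 01000101101100000010000000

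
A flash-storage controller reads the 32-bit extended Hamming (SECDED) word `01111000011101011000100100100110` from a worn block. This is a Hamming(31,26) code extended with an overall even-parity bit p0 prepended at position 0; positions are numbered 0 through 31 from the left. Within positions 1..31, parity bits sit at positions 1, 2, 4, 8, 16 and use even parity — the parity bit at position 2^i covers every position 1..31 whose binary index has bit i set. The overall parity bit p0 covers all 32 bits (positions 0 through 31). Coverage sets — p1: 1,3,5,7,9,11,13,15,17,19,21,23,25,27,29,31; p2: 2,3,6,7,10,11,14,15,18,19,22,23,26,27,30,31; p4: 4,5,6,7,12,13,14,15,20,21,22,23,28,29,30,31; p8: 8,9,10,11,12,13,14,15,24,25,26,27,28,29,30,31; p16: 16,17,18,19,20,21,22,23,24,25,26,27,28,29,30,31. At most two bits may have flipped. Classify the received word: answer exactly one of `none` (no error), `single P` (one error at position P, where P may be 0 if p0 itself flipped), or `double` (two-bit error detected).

s1: b1⊕b3⊕b5⊕b7⊕b9⊕b11⊕b13⊕b15⊕b17⊕b19⊕b21⊕b23⊕b25⊕b27⊕b29⊕b31 = 1⊕1⊕0⊕0⊕1⊕1⊕1⊕1⊕0⊕0⊕0⊕1⊕0⊕0⊕1⊕0 = 0
s2: b2⊕b3⊕b6⊕b7⊕b10⊕b11⊕b14⊕b15⊕b18⊕b19⊕b22⊕b23⊕b26⊕b27⊕b30⊕b31 = 1⊕1⊕0⊕0⊕1⊕1⊕0⊕1⊕0⊕0⊕0⊕1⊕1⊕0⊕1⊕0 = 0
s4: b4⊕b5⊕b6⊕b7⊕b12⊕b13⊕b14⊕b15⊕b20⊕b21⊕b22⊕b23⊕b28⊕b29⊕b30⊕b31 = 1⊕0⊕0⊕0⊕0⊕1⊕0⊕1⊕1⊕0⊕0⊕1⊕0⊕1⊕1⊕0 = 1
s8: b8⊕b9⊕b10⊕b11⊕b12⊕b13⊕b14⊕b15⊕b24⊕b25⊕b26⊕b27⊕b28⊕b29⊕b30⊕b31 = 0⊕1⊕1⊕1⊕0⊕1⊕0⊕1⊕0⊕0⊕1⊕0⊕0⊕1⊕1⊕0 = 0
s16: b16⊕b17⊕b18⊕b19⊕b20⊕b21⊕b22⊕b23⊕b24⊕b25⊕b26⊕b27⊕b28⊕b29⊕b30⊕b31 = 1⊕0⊕0⊕0⊕1⊕0⊕0⊕1⊕0⊕0⊕1⊕0⊕0⊕1⊕1⊕0 = 0
Syndrome (s16...s1) = 00100 → position 4.
Overall parity (XOR of all 32 bits, including p0): 0⊕1⊕1⊕1⊕1⊕0⊕0⊕0⊕0⊕1⊕1⊕1⊕0⊕1⊕0⊕1⊕1⊕0⊕0⊕0⊕1⊕0⊕0⊕1⊕0⊕0⊕1⊕0⊕0⊕1⊕1⊕0 = 1
Overall=1, syndrome position=4 → single-bit error at position 4.

single 4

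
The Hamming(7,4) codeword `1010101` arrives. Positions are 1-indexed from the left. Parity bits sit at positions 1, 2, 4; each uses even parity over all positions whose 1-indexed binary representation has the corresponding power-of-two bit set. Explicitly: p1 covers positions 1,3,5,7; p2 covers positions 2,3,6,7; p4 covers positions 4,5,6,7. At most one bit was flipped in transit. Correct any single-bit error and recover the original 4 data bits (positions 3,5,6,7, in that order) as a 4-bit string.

1101

s1: b1⊕b3⊕b5⊕b7 = 1⊕1⊕1⊕1 = 0
s2: b2⊕b3⊕b6⊕b7 = 0⊕1⊕0⊕1 = 0
s4: b4⊕b5⊕b6⊕b7 = 0⊕1⊕0⊕1 = 0
Syndrome (s4...s1) = 000 → position 0 (no error).
No correction needed.
Data bits at positions 3,5,6,7: 1101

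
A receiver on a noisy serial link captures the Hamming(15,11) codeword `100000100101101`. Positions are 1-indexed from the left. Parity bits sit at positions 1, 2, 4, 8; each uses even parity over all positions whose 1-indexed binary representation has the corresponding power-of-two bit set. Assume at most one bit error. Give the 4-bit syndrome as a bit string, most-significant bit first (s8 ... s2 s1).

0010

s1: b1⊕b3⊕b5⊕b7⊕b9⊕b11⊕b13⊕b15 = 1⊕0⊕0⊕1⊕0⊕0⊕1⊕1 = 0
s2: b2⊕b3⊕b6⊕b7⊕b10⊕b11⊕b14⊕b15 = 0⊕0⊕0⊕1⊕1⊕0⊕0⊕1 = 1
s4: b4⊕b5⊕b6⊕b7⊕b12⊕b13⊕b14⊕b15 = 0⊕0⊕0⊕1⊕1⊕1⊕0⊕1 = 0
s8: b8⊕b9⊕b10⊕b11⊕b12⊕b13⊕b14⊕b15 = 0⊕0⊕1⊕0⊕1⊕1⊕0⊕1 = 0
Syndrome (s8...s1) = 0010 → position 2.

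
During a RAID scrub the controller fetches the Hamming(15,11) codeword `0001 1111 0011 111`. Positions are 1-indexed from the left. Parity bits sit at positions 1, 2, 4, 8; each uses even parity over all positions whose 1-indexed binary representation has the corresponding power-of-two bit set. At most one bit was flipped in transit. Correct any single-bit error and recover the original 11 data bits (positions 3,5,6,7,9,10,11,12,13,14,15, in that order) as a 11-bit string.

11110011111

s1: b1⊕b3⊕b5⊕b7⊕b9⊕b11⊕b13⊕b15 = 0⊕0⊕1⊕1⊕0⊕1⊕1⊕1 = 1
s2: b2⊕b3⊕b6⊕b7⊕b10⊕b11⊕b14⊕b15 = 0⊕0⊕1⊕1⊕0⊕1⊕1⊕1 = 1
s4: b4⊕b5⊕b6⊕b7⊕b12⊕b13⊕b14⊕b15 = 1⊕1⊕1⊕1⊕1⊕1⊕1⊕1 = 0
s8: b8⊕b9⊕b10⊕b11⊕b12⊕b13⊕b14⊕b15 = 1⊕0⊕0⊕1⊕1⊕1⊕1⊕1 = 0
Syndrome (s8...s1) = 0011 → position 3.
Flip bit 3: corrected codeword = 001111110011111
Data bits at positions 3,5,6,7,9,10,11,12,13,14,15: 11110011111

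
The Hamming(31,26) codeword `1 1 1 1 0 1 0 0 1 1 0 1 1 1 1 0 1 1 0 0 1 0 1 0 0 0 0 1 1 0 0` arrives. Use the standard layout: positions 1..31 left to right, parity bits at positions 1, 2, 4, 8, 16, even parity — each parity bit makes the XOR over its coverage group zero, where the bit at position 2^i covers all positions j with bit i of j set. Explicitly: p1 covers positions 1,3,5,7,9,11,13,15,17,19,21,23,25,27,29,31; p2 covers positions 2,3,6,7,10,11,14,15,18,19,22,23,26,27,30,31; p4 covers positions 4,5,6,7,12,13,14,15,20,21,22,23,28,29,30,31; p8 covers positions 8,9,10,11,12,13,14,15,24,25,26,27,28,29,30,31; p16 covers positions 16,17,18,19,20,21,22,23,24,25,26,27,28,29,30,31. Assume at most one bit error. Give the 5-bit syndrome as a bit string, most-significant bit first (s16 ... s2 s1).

00001

s1: b1⊕b3⊕b5⊕b7⊕b9⊕b11⊕b13⊕b15⊕b17⊕b19⊕b21⊕b23⊕b25⊕b27⊕b29⊕b31 = 1⊕1⊕0⊕0⊕1⊕0⊕1⊕1⊕1⊕0⊕1⊕1⊕0⊕0⊕1⊕0 = 1
s2: b2⊕b3⊕b6⊕b7⊕b10⊕b11⊕b14⊕b15⊕b18⊕b19⊕b22⊕b23⊕b26⊕b27⊕b30⊕b31 = 1⊕1⊕1⊕0⊕1⊕0⊕1⊕1⊕1⊕0⊕0⊕1⊕0⊕0⊕0⊕0 = 0
s4: b4⊕b5⊕b6⊕b7⊕b12⊕b13⊕b14⊕b15⊕b20⊕b21⊕b22⊕b23⊕b28⊕b29⊕b30⊕b31 = 1⊕0⊕1⊕0⊕1⊕1⊕1⊕1⊕0⊕1⊕0⊕1⊕1⊕1⊕0⊕0 = 0
s8: b8⊕b9⊕b10⊕b11⊕b12⊕b13⊕b14⊕b15⊕b24⊕b25⊕b26⊕b27⊕b28⊕b29⊕b30⊕b31 = 0⊕1⊕1⊕0⊕1⊕1⊕1⊕1⊕0⊕0⊕0⊕0⊕1⊕1⊕0⊕0 = 0
s16: b16⊕b17⊕b18⊕b19⊕b20⊕b21⊕b22⊕b23⊕b24⊕b25⊕b26⊕b27⊕b28⊕b29⊕b30⊕b31 = 0⊕1⊕1⊕0⊕0⊕1⊕0⊕1⊕0⊕0⊕0⊕0⊕1⊕1⊕0⊕0 = 0
Syndrome (s16...s1) = 00001 → position 1.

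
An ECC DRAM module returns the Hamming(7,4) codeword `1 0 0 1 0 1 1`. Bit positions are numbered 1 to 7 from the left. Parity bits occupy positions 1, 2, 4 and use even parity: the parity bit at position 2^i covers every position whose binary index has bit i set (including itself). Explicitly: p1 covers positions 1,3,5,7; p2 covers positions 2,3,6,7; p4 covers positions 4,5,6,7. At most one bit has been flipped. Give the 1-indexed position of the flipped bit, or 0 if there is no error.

s1: b1⊕b3⊕b5⊕b7 = 1⊕0⊕0⊕1 = 0
s2: b2⊕b3⊕b6⊕b7 = 0⊕0⊕1⊕1 = 0
s4: b4⊕b5⊕b6⊕b7 = 1⊕0⊕1⊕1 = 1
Syndrome (s4...s1) = 100 → position 4.

4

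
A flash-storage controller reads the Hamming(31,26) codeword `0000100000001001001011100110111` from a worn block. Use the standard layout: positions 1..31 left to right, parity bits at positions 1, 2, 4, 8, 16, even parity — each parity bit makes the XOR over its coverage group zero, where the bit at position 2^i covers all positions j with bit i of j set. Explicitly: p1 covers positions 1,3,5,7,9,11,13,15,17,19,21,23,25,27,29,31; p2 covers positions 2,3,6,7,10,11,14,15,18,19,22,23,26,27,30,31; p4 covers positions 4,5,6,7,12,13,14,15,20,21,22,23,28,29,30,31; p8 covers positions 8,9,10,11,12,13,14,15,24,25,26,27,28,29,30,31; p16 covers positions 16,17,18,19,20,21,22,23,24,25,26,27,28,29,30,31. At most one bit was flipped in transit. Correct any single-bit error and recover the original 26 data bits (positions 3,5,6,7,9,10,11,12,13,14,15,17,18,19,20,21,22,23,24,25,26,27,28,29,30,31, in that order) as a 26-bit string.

01000000100001011100110111

s1: b1⊕b3⊕b5⊕b7⊕b9⊕b11⊕b13⊕b15⊕b17⊕b19⊕b21⊕b23⊕b25⊕b27⊕b29⊕b31 = 0⊕0⊕1⊕0⊕0⊕0⊕1⊕0⊕0⊕1⊕1⊕1⊕0⊕1⊕1⊕1 = 0
s2: b2⊕b3⊕b6⊕b7⊕b10⊕b11⊕b14⊕b15⊕b18⊕b19⊕b22⊕b23⊕b26⊕b27⊕b30⊕b31 = 0⊕0⊕0⊕0⊕0⊕0⊕0⊕0⊕0⊕1⊕1⊕1⊕1⊕1⊕1⊕1 = 1
s4: b4⊕b5⊕b6⊕b7⊕b12⊕b13⊕b14⊕b15⊕b20⊕b21⊕b22⊕b23⊕b28⊕b29⊕b30⊕b31 = 0⊕1⊕0⊕0⊕0⊕1⊕0⊕0⊕0⊕1⊕1⊕1⊕0⊕1⊕1⊕1 = 0
s8: b8⊕b9⊕b10⊕b11⊕b12⊕b13⊕b14⊕b15⊕b24⊕b25⊕b26⊕b27⊕b28⊕b29⊕b30⊕b31 = 0⊕0⊕0⊕0⊕0⊕1⊕0⊕0⊕0⊕0⊕1⊕1⊕0⊕1⊕1⊕1 = 0
s16: b16⊕b17⊕b18⊕b19⊕b20⊕b21⊕b22⊕b23⊕b24⊕b25⊕b26⊕b27⊕b28⊕b29⊕b30⊕b31 = 1⊕0⊕0⊕1⊕0⊕1⊕1⊕1⊕0⊕0⊕1⊕1⊕0⊕1⊕1⊕1 = 0
Syndrome (s16...s1) = 00010 → position 2.
Flip bit 2: corrected codeword = 0100100000001001001011100110111
Data bits at positions 3,5,6,7,9,10,11,12,13,14,15,17,18,19,20,21,22,23,24,25,26,27,28,29,30,31: 01000000100001011100110111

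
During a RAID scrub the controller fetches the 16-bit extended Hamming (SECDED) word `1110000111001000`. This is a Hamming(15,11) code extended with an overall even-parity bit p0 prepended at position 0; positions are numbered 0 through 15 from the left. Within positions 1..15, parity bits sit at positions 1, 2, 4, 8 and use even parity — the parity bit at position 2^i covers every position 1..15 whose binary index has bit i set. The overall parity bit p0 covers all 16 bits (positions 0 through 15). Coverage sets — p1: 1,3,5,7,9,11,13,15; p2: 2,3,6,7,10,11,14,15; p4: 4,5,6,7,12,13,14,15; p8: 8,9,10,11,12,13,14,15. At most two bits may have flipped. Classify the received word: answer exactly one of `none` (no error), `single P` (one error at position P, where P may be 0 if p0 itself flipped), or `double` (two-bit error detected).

s1: b1⊕b3⊕b5⊕b7⊕b9⊕b11⊕b13⊕b15 = 1⊕0⊕0⊕1⊕1⊕0⊕0⊕0 = 1
s2: b2⊕b3⊕b6⊕b7⊕b10⊕b11⊕b14⊕b15 = 1⊕0⊕0⊕1⊕0⊕0⊕0⊕0 = 0
s4: b4⊕b5⊕b6⊕b7⊕b12⊕b13⊕b14⊕b15 = 0⊕0⊕0⊕1⊕1⊕0⊕0⊕0 = 0
s8: b8⊕b9⊕b10⊕b11⊕b12⊕b13⊕b14⊕b15 = 1⊕1⊕0⊕0⊕1⊕0⊕0⊕0 = 1
Syndrome (s8...s1) = 1001 → position 9.
Overall parity (XOR of all 16 bits, including p0): 1⊕1⊕1⊕0⊕0⊕0⊕0⊕1⊕1⊕1⊕0⊕0⊕1⊕0⊕0⊕0 = 1
Overall=1, syndrome position=9 → single-bit error at position 9.

single 9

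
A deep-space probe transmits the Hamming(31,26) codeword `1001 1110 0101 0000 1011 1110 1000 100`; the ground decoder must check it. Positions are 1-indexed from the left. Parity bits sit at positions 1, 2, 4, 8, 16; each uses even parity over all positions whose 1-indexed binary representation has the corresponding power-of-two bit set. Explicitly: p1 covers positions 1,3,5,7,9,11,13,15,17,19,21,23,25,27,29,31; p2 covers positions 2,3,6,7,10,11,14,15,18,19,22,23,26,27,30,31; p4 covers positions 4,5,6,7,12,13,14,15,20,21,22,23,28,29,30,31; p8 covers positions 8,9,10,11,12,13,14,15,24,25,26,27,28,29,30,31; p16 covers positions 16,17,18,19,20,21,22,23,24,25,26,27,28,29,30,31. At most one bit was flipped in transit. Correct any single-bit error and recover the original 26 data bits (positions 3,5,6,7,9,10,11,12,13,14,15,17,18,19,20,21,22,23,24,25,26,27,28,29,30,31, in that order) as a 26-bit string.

s1: b1⊕b3⊕b5⊕b7⊕b9⊕b11⊕b13⊕b15⊕b17⊕b19⊕b21⊕b23⊕b25⊕b27⊕b29⊕b31 = 1⊕0⊕1⊕1⊕0⊕0⊕0⊕0⊕1⊕1⊕1⊕1⊕1⊕0⊕1⊕0 = 1
s2: b2⊕b3⊕b6⊕b7⊕b10⊕b11⊕b14⊕b15⊕b18⊕b19⊕b22⊕b23⊕b26⊕b27⊕b30⊕b31 = 0⊕0⊕1⊕1⊕1⊕0⊕0⊕0⊕0⊕1⊕1⊕1⊕0⊕0⊕0⊕0 = 0
s4: b4⊕b5⊕b6⊕b7⊕b12⊕b13⊕b14⊕b15⊕b20⊕b21⊕b22⊕b23⊕b28⊕b29⊕b30⊕b31 = 1⊕1⊕1⊕1⊕1⊕0⊕0⊕0⊕1⊕1⊕1⊕1⊕0⊕1⊕0⊕0 = 0
s8: b8⊕b9⊕b10⊕b11⊕b12⊕b13⊕b14⊕b15⊕b24⊕b25⊕b26⊕b27⊕b28⊕b29⊕b30⊕b31 = 0⊕0⊕1⊕0⊕1⊕0⊕0⊕0⊕0⊕1⊕0⊕0⊕0⊕1⊕0⊕0 = 0
s16: b16⊕b17⊕b18⊕b19⊕b20⊕b21⊕b22⊕b23⊕b24⊕b25⊕b26⊕b27⊕b28⊕b29⊕b30⊕b31 = 0⊕1⊕0⊕1⊕1⊕1⊕1⊕1⊕0⊕1⊕0⊕0⊕0⊕1⊕0⊕0 = 0
Syndrome (s16...s1) = 00001 → position 1.
Flip bit 1: corrected codeword = 0001111001010000101111101000100
Data bits at positions 3,5,6,7,9,10,11,12,13,14,15,17,18,19,20,21,22,23,24,25,26,27,28,29,30,31: 01110101000101111101000100

01110101000101111101000100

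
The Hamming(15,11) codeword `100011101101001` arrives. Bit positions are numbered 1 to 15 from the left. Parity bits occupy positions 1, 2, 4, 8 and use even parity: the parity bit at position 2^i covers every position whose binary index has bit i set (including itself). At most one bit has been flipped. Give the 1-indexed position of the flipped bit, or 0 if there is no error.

s1: b1⊕b3⊕b5⊕b7⊕b9⊕b11⊕b13⊕b15 = 1⊕0⊕1⊕1⊕1⊕0⊕0⊕1 = 1
s2: b2⊕b3⊕b6⊕b7⊕b10⊕b11⊕b14⊕b15 = 0⊕0⊕1⊕1⊕1⊕0⊕0⊕1 = 0
s4: b4⊕b5⊕b6⊕b7⊕b12⊕b13⊕b14⊕b15 = 0⊕1⊕1⊕1⊕1⊕0⊕0⊕1 = 1
s8: b8⊕b9⊕b10⊕b11⊕b12⊕b13⊕b14⊕b15 = 0⊕1⊕1⊕0⊕1⊕0⊕0⊕1 = 0
Syndrome (s8...s1) = 0101 → position 5.

5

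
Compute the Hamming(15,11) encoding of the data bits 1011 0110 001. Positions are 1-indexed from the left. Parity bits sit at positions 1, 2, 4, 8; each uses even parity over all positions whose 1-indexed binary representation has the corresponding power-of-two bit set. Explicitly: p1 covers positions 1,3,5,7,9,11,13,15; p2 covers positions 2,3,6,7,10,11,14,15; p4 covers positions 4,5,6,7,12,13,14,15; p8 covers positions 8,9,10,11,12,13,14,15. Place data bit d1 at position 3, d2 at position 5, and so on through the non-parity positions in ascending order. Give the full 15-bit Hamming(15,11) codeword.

Place data bits at non-power-of-two positions: b3=1, b5=0, b6=1, b7=1, b9=0, b10=1, b11=1, b12=0, b13=0, b14=0, b15=1.
p1 = XOR of data positions {3,5,7,9,11,13,15} = 1⊕0⊕1⊕0⊕1⊕0⊕1 = 0
p2 = XOR of data positions {3,6,7,10,11,14,15} = 1⊕1⊕1⊕1⊕1⊕0⊕1 = 0
p4 = XOR of data positions {5,6,7,12,13,14,15} = 0⊕1⊕1⊕0⊕0⊕0⊕1 = 1
p8 = XOR of data positions {9,10,11,12,13,14,15} = 0⊕1⊕1⊕0⊕0⊕0⊕1 = 1
Codeword b1..b15 = 001101110110001

001101110110001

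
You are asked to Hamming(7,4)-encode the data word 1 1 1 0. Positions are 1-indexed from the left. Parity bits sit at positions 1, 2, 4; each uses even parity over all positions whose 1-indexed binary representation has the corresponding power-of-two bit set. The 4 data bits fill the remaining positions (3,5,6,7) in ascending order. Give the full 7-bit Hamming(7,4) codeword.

Place data bits at non-power-of-two positions: b3=1, b5=1, b6=1, b7=0.
p1 = XOR of data positions {3,5,7} = 1⊕1⊕0 = 0
p2 = XOR of data positions {3,6,7} = 1⊕1⊕0 = 0
p4 = XOR of data positions {5,6,7} = 1⊕1⊕0 = 0
Codeword b1..b7 = 0010110

0010110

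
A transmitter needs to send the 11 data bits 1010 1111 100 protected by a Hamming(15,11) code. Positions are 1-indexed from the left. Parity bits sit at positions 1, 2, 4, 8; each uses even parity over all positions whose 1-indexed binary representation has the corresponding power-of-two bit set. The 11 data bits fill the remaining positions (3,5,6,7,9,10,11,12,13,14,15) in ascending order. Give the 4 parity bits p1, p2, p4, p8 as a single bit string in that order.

Place data bits at non-power-of-two positions: b3=1, b5=0, b6=1, b7=0, b9=1, b10=1, b11=1, b12=1, b13=1, b14=0, b15=0.
p1 = XOR of data positions {3,5,7,9,11,13,15} = 1⊕0⊕0⊕1⊕1⊕1⊕0 = 0
p2 = XOR of data positions {3,6,7,10,11,14,15} = 1⊕1⊕0⊕1⊕1⊕0⊕0 = 0
p4 = XOR of data positions {5,6,7,12,13,14,15} = 0⊕1⊕0⊕1⊕1⊕0⊕0 = 1
p8 = XOR of data positions {9,10,11,12,13,14,15} = 1⊕1⊕1⊕1⊕1⊕0⊕0 = 1
Parity bits p1,p2,p4,p8 = 0011

0011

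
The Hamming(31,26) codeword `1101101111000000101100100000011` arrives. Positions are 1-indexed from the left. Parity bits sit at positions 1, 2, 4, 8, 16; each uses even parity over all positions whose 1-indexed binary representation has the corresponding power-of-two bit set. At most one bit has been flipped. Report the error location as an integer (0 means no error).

s1: b1⊕b3⊕b5⊕b7⊕b9⊕b11⊕b13⊕b15⊕b17⊕b19⊕b21⊕b23⊕b25⊕b27⊕b29⊕b31 = 1⊕0⊕1⊕1⊕1⊕0⊕0⊕0⊕1⊕1⊕0⊕1⊕0⊕0⊕0⊕1 = 0
s2: b2⊕b3⊕b6⊕b7⊕b10⊕b11⊕b14⊕b15⊕b18⊕b19⊕b22⊕b23⊕b26⊕b27⊕b30⊕b31 = 1⊕0⊕0⊕1⊕1⊕0⊕0⊕0⊕0⊕1⊕0⊕1⊕0⊕0⊕1⊕1 = 1
s4: b4⊕b5⊕b6⊕b7⊕b12⊕b13⊕b14⊕b15⊕b20⊕b21⊕b22⊕b23⊕b28⊕b29⊕b30⊕b31 = 1⊕1⊕0⊕1⊕0⊕0⊕0⊕0⊕1⊕0⊕0⊕1⊕0⊕0⊕1⊕1 = 1
s8: b8⊕b9⊕b10⊕b11⊕b12⊕b13⊕b14⊕b15⊕b24⊕b25⊕b26⊕b27⊕b28⊕b29⊕b30⊕b31 = 1⊕1⊕1⊕0⊕0⊕0⊕0⊕0⊕0⊕0⊕0⊕0⊕0⊕0⊕1⊕1 = 1
s16: b16⊕b17⊕b18⊕b19⊕b20⊕b21⊕b22⊕b23⊕b24⊕b25⊕b26⊕b27⊕b28⊕b29⊕b30⊕b31 = 0⊕1⊕0⊕1⊕1⊕0⊕0⊕1⊕0⊕0⊕0⊕0⊕0⊕0⊕1⊕1 = 0
Syndrome (s16...s1) = 01110 → position 14.

14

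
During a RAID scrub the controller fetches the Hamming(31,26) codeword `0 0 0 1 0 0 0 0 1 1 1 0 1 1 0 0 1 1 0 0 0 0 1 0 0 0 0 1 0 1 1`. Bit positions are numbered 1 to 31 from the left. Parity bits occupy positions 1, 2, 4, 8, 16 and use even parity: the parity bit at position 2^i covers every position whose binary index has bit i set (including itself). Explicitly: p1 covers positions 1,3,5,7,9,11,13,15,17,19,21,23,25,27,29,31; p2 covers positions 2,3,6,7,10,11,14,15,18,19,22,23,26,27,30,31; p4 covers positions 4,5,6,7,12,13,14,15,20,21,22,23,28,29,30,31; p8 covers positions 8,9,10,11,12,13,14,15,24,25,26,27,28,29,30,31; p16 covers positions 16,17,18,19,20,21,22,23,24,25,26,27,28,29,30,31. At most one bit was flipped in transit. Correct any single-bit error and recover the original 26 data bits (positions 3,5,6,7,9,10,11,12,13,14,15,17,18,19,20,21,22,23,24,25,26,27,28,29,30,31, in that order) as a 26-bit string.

s1: b1⊕b3⊕b5⊕b7⊕b9⊕b11⊕b13⊕b15⊕b17⊕b19⊕b21⊕b23⊕b25⊕b27⊕b29⊕b31 = 0⊕0⊕0⊕0⊕1⊕1⊕1⊕0⊕1⊕0⊕0⊕1⊕0⊕0⊕0⊕1 = 0
s2: b2⊕b3⊕b6⊕b7⊕b10⊕b11⊕b14⊕b15⊕b18⊕b19⊕b22⊕b23⊕b26⊕b27⊕b30⊕b31 = 0⊕0⊕0⊕0⊕1⊕1⊕1⊕0⊕1⊕0⊕0⊕1⊕0⊕0⊕1⊕1 = 1
s4: b4⊕b5⊕b6⊕b7⊕b12⊕b13⊕b14⊕b15⊕b20⊕b21⊕b22⊕b23⊕b28⊕b29⊕b30⊕b31 = 1⊕0⊕0⊕0⊕0⊕1⊕1⊕0⊕0⊕0⊕0⊕1⊕1⊕0⊕1⊕1 = 1
s8: b8⊕b9⊕b10⊕b11⊕b12⊕b13⊕b14⊕b15⊕b24⊕b25⊕b26⊕b27⊕b28⊕b29⊕b30⊕b31 = 0⊕1⊕1⊕1⊕0⊕1⊕1⊕0⊕0⊕0⊕0⊕0⊕1⊕0⊕1⊕1 = 0
s16: b16⊕b17⊕b18⊕b19⊕b20⊕b21⊕b22⊕b23⊕b24⊕b25⊕b26⊕b27⊕b28⊕b29⊕b30⊕b31 = 0⊕1⊕1⊕0⊕0⊕0⊕0⊕1⊕0⊕0⊕0⊕0⊕1⊕0⊕1⊕1 = 0
Syndrome (s16...s1) = 00110 → position 6.
Flip bit 6: corrected codeword = 0001010011101100110000100001011
Data bits at positions 3,5,6,7,9,10,11,12,13,14,15,17,18,19,20,21,22,23,24,25,26,27,28,29,30,31: 00101110110110000100001011

00101110110110000100001011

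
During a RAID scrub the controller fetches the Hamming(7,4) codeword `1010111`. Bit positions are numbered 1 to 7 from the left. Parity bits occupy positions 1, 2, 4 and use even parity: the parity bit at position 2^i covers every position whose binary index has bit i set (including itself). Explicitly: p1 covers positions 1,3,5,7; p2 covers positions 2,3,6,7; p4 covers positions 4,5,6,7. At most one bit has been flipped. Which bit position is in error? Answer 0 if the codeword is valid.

6

s1: b1⊕b3⊕b5⊕b7 = 1⊕1⊕1⊕1 = 0
s2: b2⊕b3⊕b6⊕b7 = 0⊕1⊕1⊕1 = 1
s4: b4⊕b5⊕b6⊕b7 = 0⊕1⊕1⊕1 = 1
Syndrome (s4...s1) = 110 → position 6.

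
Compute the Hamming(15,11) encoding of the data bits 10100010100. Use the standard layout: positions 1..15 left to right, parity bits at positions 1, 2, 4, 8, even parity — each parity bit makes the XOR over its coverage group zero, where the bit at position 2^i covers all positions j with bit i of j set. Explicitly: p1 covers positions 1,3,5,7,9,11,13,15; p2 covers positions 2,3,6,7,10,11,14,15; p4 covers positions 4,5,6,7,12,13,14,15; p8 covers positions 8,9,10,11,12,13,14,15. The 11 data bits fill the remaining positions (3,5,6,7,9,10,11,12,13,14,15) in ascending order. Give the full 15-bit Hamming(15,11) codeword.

Place data bits at non-power-of-two positions: b3=1, b5=0, b6=1, b7=0, b9=0, b10=0, b11=1, b12=0, b13=1, b14=0, b15=0.
p1 = XOR of data positions {3,5,7,9,11,13,15} = 1⊕0⊕0⊕0⊕1⊕1⊕0 = 1
p2 = XOR of data positions {3,6,7,10,11,14,15} = 1⊕1⊕0⊕0⊕1⊕0⊕0 = 1
p4 = XOR of data positions {5,6,7,12,13,14,15} = 0⊕1⊕0⊕0⊕1⊕0⊕0 = 0
p8 = XOR of data positions {9,10,11,12,13,14,15} = 0⊕0⊕1⊕0⊕1⊕0⊕0 = 0
Codeword b1..b15 = 111001000010100

111001000010100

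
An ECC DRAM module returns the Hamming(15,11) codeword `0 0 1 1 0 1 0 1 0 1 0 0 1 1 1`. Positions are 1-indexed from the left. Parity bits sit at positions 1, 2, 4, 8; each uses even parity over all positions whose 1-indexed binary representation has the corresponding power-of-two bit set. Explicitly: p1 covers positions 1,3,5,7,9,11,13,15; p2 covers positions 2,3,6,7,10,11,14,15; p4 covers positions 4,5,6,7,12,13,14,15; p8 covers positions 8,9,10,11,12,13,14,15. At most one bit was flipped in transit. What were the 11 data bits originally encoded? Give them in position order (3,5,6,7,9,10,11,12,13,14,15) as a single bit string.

10100100110

s1: b1⊕b3⊕b5⊕b7⊕b9⊕b11⊕b13⊕b15 = 0⊕1⊕0⊕0⊕0⊕0⊕1⊕1 = 1
s2: b2⊕b3⊕b6⊕b7⊕b10⊕b11⊕b14⊕b15 = 0⊕1⊕1⊕0⊕1⊕0⊕1⊕1 = 1
s4: b4⊕b5⊕b6⊕b7⊕b12⊕b13⊕b14⊕b15 = 1⊕0⊕1⊕0⊕0⊕1⊕1⊕1 = 1
s8: b8⊕b9⊕b10⊕b11⊕b12⊕b13⊕b14⊕b15 = 1⊕0⊕1⊕0⊕0⊕1⊕1⊕1 = 1
Syndrome (s8...s1) = 1111 → position 15.
Flip bit 15: corrected codeword = 001101010100110
Data bits at positions 3,5,6,7,9,10,11,12,13,14,15: 10100100110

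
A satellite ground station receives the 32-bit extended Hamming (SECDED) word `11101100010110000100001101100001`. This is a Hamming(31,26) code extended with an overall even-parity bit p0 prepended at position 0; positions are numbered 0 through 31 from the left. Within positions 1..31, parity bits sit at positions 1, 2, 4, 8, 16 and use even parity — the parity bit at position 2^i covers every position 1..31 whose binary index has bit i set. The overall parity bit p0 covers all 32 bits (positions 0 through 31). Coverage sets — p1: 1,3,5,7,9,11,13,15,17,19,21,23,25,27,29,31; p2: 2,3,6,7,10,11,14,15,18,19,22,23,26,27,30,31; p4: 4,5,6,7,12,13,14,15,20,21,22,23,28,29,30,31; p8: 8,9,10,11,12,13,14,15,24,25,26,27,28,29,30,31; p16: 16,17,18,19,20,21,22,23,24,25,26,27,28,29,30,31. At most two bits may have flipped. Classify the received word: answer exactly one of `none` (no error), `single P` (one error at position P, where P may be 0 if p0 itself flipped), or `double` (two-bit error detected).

none

s1: b1⊕b3⊕b5⊕b7⊕b9⊕b11⊕b13⊕b15⊕b17⊕b19⊕b21⊕b23⊕b25⊕b27⊕b29⊕b31 = 1⊕0⊕1⊕0⊕1⊕1⊕0⊕0⊕1⊕0⊕0⊕1⊕1⊕0⊕0⊕1 = 0
s2: b2⊕b3⊕b6⊕b7⊕b10⊕b11⊕b14⊕b15⊕b18⊕b19⊕b22⊕b23⊕b26⊕b27⊕b30⊕b31 = 1⊕0⊕0⊕0⊕0⊕1⊕0⊕0⊕0⊕0⊕1⊕1⊕1⊕0⊕0⊕1 = 0
s4: b4⊕b5⊕b6⊕b7⊕b12⊕b13⊕b14⊕b15⊕b20⊕b21⊕b22⊕b23⊕b28⊕b29⊕b30⊕b31 = 1⊕1⊕0⊕0⊕1⊕0⊕0⊕0⊕0⊕0⊕1⊕1⊕0⊕0⊕0⊕1 = 0
s8: b8⊕b9⊕b10⊕b11⊕b12⊕b13⊕b14⊕b15⊕b24⊕b25⊕b26⊕b27⊕b28⊕b29⊕b30⊕b31 = 0⊕1⊕0⊕1⊕1⊕0⊕0⊕0⊕0⊕1⊕1⊕0⊕0⊕0⊕0⊕1 = 0
s16: b16⊕b17⊕b18⊕b19⊕b20⊕b21⊕b22⊕b23⊕b24⊕b25⊕b26⊕b27⊕b28⊕b29⊕b30⊕b31 = 0⊕1⊕0⊕0⊕0⊕0⊕1⊕1⊕0⊕1⊕1⊕0⊕0⊕0⊕0⊕1 = 0
Syndrome (s16...s1) = 00000 → position 0 (no error).
Overall parity (XOR of all 32 bits, including p0): 1⊕1⊕1⊕0⊕1⊕1⊕0⊕0⊕0⊕1⊕0⊕1⊕1⊕0⊕0⊕0⊕0⊕1⊕0⊕0⊕0⊕0⊕1⊕1⊕0⊕1⊕1⊕0⊕0⊕0⊕0⊕1 = 0
Overall=0, syndrome position=0 → no error.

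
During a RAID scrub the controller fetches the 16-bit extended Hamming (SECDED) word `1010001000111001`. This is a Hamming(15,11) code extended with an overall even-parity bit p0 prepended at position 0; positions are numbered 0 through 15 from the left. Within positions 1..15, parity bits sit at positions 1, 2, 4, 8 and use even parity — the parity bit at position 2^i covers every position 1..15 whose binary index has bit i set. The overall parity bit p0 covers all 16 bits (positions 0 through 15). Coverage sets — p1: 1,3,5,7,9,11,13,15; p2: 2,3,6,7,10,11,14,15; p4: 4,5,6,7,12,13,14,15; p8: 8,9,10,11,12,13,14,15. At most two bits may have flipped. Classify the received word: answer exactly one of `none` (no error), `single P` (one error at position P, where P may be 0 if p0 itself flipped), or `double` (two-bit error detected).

s1: b1⊕b3⊕b5⊕b7⊕b9⊕b11⊕b13⊕b15 = 0⊕0⊕0⊕0⊕0⊕1⊕0⊕1 = 0
s2: b2⊕b3⊕b6⊕b7⊕b10⊕b11⊕b14⊕b15 = 1⊕0⊕1⊕0⊕1⊕1⊕0⊕1 = 1
s4: b4⊕b5⊕b6⊕b7⊕b12⊕b13⊕b14⊕b15 = 0⊕0⊕1⊕0⊕1⊕0⊕0⊕1 = 1
s8: b8⊕b9⊕b10⊕b11⊕b12⊕b13⊕b14⊕b15 = 0⊕0⊕1⊕1⊕1⊕0⊕0⊕1 = 0
Syndrome (s8...s1) = 0110 → position 6.
Overall parity (XOR of all 16 bits, including p0): 1⊕0⊕1⊕0⊕0⊕0⊕1⊕0⊕0⊕0⊕1⊕1⊕1⊕0⊕0⊕1 = 1
Overall=1, syndrome position=6 → single-bit error at position 6.

single 6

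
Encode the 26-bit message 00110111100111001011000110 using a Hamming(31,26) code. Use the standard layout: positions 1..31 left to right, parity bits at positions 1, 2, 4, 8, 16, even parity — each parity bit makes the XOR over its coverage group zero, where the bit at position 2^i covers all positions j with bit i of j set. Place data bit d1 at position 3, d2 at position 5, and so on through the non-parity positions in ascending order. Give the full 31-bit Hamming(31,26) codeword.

Place data bits at non-power-of-two positions: b3=0, b5=0, b6=1, b7=1, b9=0, b10=1, b11=1, b12=1, b13=1, b14=0, b15=0, b17=1, b18=1, b19=1, b20=0, b21=0, b22=1, b23=0, b24=1, b25=1, b26=0, b27=0, b28=0, b29=1, b30=1, b31=0.
p1 = XOR of data positions {3,5,7,9,11,13,15,17,19,21,23,25,27,29,31} = 0⊕0⊕1⊕0⊕1⊕1⊕0⊕1⊕1⊕0⊕0⊕1⊕0⊕1⊕0 = 1
p2 = XOR of data positions {3,6,7,10,11,14,15,18,19,22,23,26,27,30,31} = 0⊕1⊕1⊕1⊕1⊕0⊕0⊕1⊕1⊕1⊕0⊕0⊕0⊕1⊕0 = 0
p4 = XOR of data positions {5,6,7,12,13,14,15,20,21,22,23,28,29,30,31} = 0⊕1⊕1⊕1⊕1⊕0⊕0⊕0⊕0⊕1⊕0⊕0⊕1⊕1⊕0 = 1
p8 = XOR of data positions {9,10,11,12,13,14,15,24,25,26,27,28,29,30,31} = 0⊕1⊕1⊕1⊕1⊕0⊕0⊕1⊕1⊕0⊕0⊕0⊕1⊕1⊕0 = 0
p16 = XOR of data positions {17,18,19,20,21,22,23,24,25,26,27,28,29,30,31} = 1⊕1⊕1⊕0⊕0⊕1⊕0⊕1⊕1⊕0⊕0⊕0⊕1⊕1⊕0 = 0
Codeword b1..b31 = 1001011001111000111001011000110

1001011001111000111001011000110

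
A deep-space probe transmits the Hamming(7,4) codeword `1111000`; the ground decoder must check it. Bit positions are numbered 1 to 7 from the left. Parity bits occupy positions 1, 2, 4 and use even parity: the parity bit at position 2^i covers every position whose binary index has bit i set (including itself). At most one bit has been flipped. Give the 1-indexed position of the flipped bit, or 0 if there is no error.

s1: b1⊕b3⊕b5⊕b7 = 1⊕1⊕0⊕0 = 0
s2: b2⊕b3⊕b6⊕b7 = 1⊕1⊕0⊕0 = 0
s4: b4⊕b5⊕b6⊕b7 = 1⊕0⊕0⊕0 = 1
Syndrome (s4...s1) = 100 → position 4.

4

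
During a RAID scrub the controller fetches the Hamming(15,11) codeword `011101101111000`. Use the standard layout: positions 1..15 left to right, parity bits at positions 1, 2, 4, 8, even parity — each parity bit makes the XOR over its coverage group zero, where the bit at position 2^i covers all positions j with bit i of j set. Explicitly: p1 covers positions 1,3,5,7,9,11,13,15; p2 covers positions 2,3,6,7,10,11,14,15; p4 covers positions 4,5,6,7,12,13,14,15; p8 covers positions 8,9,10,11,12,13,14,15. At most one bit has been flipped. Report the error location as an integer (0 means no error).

s1: b1⊕b3⊕b5⊕b7⊕b9⊕b11⊕b13⊕b15 = 0⊕1⊕0⊕1⊕1⊕1⊕0⊕0 = 0
s2: b2⊕b3⊕b6⊕b7⊕b10⊕b11⊕b14⊕b15 = 1⊕1⊕1⊕1⊕1⊕1⊕0⊕0 = 0
s4: b4⊕b5⊕b6⊕b7⊕b12⊕b13⊕b14⊕b15 = 1⊕0⊕1⊕1⊕1⊕0⊕0⊕0 = 0
s8: b8⊕b9⊕b10⊕b11⊕b12⊕b13⊕b14⊕b15 = 0⊕1⊕1⊕1⊕1⊕0⊕0⊕0 = 0
Syndrome (s8...s1) = 0000 → position 0 (no error).

0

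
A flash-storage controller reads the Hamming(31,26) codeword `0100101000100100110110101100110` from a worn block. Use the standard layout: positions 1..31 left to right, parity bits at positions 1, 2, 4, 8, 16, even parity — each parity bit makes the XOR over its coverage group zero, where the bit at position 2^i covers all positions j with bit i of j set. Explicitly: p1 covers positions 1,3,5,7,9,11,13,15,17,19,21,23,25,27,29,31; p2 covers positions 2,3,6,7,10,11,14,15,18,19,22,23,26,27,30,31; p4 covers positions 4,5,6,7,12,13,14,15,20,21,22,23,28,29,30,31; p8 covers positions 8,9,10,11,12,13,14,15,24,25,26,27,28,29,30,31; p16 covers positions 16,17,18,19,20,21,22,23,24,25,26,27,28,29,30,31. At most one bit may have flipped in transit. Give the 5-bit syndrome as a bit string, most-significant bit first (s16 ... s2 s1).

s1: b1⊕b3⊕b5⊕b7⊕b9⊕b11⊕b13⊕b15⊕b17⊕b19⊕b21⊕b23⊕b25⊕b27⊕b29⊕b31 = 0⊕0⊕1⊕1⊕0⊕1⊕0⊕0⊕1⊕0⊕1⊕1⊕1⊕0⊕1⊕0 = 0
s2: b2⊕b3⊕b6⊕b7⊕b10⊕b11⊕b14⊕b15⊕b18⊕b19⊕b22⊕b23⊕b26⊕b27⊕b30⊕b31 = 1⊕0⊕0⊕1⊕0⊕1⊕1⊕0⊕1⊕0⊕0⊕1⊕1⊕0⊕1⊕0 = 0
s4: b4⊕b5⊕b6⊕b7⊕b12⊕b13⊕b14⊕b15⊕b20⊕b21⊕b22⊕b23⊕b28⊕b29⊕b30⊕b31 = 0⊕1⊕0⊕1⊕0⊕0⊕1⊕0⊕1⊕1⊕0⊕1⊕0⊕1⊕1⊕0 = 0
s8: b8⊕b9⊕b10⊕b11⊕b12⊕b13⊕b14⊕b15⊕b24⊕b25⊕b26⊕b27⊕b28⊕b29⊕b30⊕b31 = 0⊕0⊕0⊕1⊕0⊕0⊕1⊕0⊕0⊕1⊕1⊕0⊕0⊕1⊕1⊕0 = 0
s16: b16⊕b17⊕b18⊕b19⊕b20⊕b21⊕b22⊕b23⊕b24⊕b25⊕b26⊕b27⊕b28⊕b29⊕b30⊕b31 = 0⊕1⊕1⊕0⊕1⊕1⊕0⊕1⊕0⊕1⊕1⊕0⊕0⊕1⊕1⊕0 = 1
Syndrome (s16...s1) = 10000 → position 16.

10000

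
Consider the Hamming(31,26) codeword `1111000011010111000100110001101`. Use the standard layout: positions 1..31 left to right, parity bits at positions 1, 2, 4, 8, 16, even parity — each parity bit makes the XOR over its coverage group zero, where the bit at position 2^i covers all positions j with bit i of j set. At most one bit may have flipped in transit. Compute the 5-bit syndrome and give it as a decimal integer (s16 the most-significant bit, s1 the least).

s1: b1⊕b3⊕b5⊕b7⊕b9⊕b11⊕b13⊕b15⊕b17⊕b19⊕b21⊕b23⊕b25⊕b27⊕b29⊕b31 = 1⊕1⊕0⊕0⊕1⊕0⊕0⊕1⊕0⊕0⊕0⊕1⊕0⊕0⊕1⊕1 = 1
s2: b2⊕b3⊕b6⊕b7⊕b10⊕b11⊕b14⊕b15⊕b18⊕b19⊕b22⊕b23⊕b26⊕b27⊕b30⊕b31 = 1⊕1⊕0⊕0⊕1⊕0⊕1⊕1⊕0⊕0⊕0⊕1⊕0⊕0⊕0⊕1 = 1
s4: b4⊕b5⊕b6⊕b7⊕b12⊕b13⊕b14⊕b15⊕b20⊕b21⊕b22⊕b23⊕b28⊕b29⊕b30⊕b31 = 1⊕0⊕0⊕0⊕1⊕0⊕1⊕1⊕1⊕0⊕0⊕1⊕1⊕1⊕0⊕1 = 1
s8: b8⊕b9⊕b10⊕b11⊕b12⊕b13⊕b14⊕b15⊕b24⊕b25⊕b26⊕b27⊕b28⊕b29⊕b30⊕b31 = 0⊕1⊕1⊕0⊕1⊕0⊕1⊕1⊕1⊕0⊕0⊕0⊕1⊕1⊕0⊕1 = 1
s16: b16⊕b17⊕b18⊕b19⊕b20⊕b21⊕b22⊕b23⊕b24⊕b25⊕b26⊕b27⊕b28⊕b29⊕b30⊕b31 = 1⊕0⊕0⊕0⊕1⊕0⊕0⊕1⊕1⊕0⊕0⊕0⊕1⊕1⊕0⊕1 = 1
Syndrome (s16...s1) = 11111 → position 31.

31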